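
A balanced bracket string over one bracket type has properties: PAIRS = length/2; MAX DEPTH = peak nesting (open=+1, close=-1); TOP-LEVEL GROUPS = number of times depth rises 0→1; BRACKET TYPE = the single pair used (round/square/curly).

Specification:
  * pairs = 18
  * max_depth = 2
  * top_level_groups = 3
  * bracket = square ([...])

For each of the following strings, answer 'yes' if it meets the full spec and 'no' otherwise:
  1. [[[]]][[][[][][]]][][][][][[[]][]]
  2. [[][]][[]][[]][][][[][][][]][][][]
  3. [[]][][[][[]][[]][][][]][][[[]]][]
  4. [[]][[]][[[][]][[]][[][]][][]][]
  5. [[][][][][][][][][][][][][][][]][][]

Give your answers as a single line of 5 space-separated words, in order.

Answer: no no no no yes

Derivation:
String 1 '[[[]]][[][[][][]]][][][][][[[]][]]': depth seq [1 2 3 2 1 0 1 2 1 2 3 2 3 2 3 2 1 0 1 0 1 0 1 0 1 0 1 2 3 2 1 2 1 0]
  -> pairs=17 depth=3 groups=7 -> no
String 2 '[[][]][[]][[]][][][[][][][]][][][]': depth seq [1 2 1 2 1 0 1 2 1 0 1 2 1 0 1 0 1 0 1 2 1 2 1 2 1 2 1 0 1 0 1 0 1 0]
  -> pairs=17 depth=2 groups=9 -> no
String 3 '[[]][][[][[]][[]][][][]][][[[]]][]': depth seq [1 2 1 0 1 0 1 2 1 2 3 2 1 2 3 2 1 2 1 2 1 2 1 0 1 0 1 2 3 2 1 0 1 0]
  -> pairs=17 depth=3 groups=6 -> no
String 4 '[[]][[]][[[][]][[]][[][]][][]][]': depth seq [1 2 1 0 1 2 1 0 1 2 3 2 3 2 1 2 3 2 1 2 3 2 3 2 1 2 1 2 1 0 1 0]
  -> pairs=16 depth=3 groups=4 -> no
String 5 '[[][][][][][][][][][][][][][][]][][]': depth seq [1 2 1 2 1 2 1 2 1 2 1 2 1 2 1 2 1 2 1 2 1 2 1 2 1 2 1 2 1 2 1 0 1 0 1 0]
  -> pairs=18 depth=2 groups=3 -> yes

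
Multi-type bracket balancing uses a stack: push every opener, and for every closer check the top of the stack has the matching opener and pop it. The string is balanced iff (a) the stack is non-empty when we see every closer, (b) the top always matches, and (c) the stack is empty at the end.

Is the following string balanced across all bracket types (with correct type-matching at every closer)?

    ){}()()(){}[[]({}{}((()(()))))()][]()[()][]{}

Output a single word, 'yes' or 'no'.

Answer: no

Derivation:
pos 0: saw closer ')' but stack is empty → INVALID
Verdict: unmatched closer ')' at position 0 → no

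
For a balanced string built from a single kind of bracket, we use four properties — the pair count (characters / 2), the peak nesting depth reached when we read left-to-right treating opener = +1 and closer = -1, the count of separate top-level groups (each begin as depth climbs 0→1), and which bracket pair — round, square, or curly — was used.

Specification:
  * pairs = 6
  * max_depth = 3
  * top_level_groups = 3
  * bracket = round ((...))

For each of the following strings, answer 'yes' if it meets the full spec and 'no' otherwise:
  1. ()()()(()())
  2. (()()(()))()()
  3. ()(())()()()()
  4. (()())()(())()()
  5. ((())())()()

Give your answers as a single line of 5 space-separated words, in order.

String 1 '()()()(()())': depth seq [1 0 1 0 1 0 1 2 1 2 1 0]
  -> pairs=6 depth=2 groups=4 -> no
String 2 '(()()(()))()()': depth seq [1 2 1 2 1 2 3 2 1 0 1 0 1 0]
  -> pairs=7 depth=3 groups=3 -> no
String 3 '()(())()()()()': depth seq [1 0 1 2 1 0 1 0 1 0 1 0 1 0]
  -> pairs=7 depth=2 groups=6 -> no
String 4 '(()())()(())()()': depth seq [1 2 1 2 1 0 1 0 1 2 1 0 1 0 1 0]
  -> pairs=8 depth=2 groups=5 -> no
String 5 '((())())()()': depth seq [1 2 3 2 1 2 1 0 1 0 1 0]
  -> pairs=6 depth=3 groups=3 -> yes

Answer: no no no no yes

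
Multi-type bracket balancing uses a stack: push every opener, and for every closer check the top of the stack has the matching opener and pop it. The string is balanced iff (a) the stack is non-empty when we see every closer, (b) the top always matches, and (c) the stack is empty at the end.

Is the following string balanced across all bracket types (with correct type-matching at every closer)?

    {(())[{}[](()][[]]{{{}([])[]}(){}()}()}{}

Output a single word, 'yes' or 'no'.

Answer: no

Derivation:
pos 0: push '{'; stack = {
pos 1: push '('; stack = {(
pos 2: push '('; stack = {((
pos 3: ')' matches '('; pop; stack = {(
pos 4: ')' matches '('; pop; stack = {
pos 5: push '['; stack = {[
pos 6: push '{'; stack = {[{
pos 7: '}' matches '{'; pop; stack = {[
pos 8: push '['; stack = {[[
pos 9: ']' matches '['; pop; stack = {[
pos 10: push '('; stack = {[(
pos 11: push '('; stack = {[((
pos 12: ')' matches '('; pop; stack = {[(
pos 13: saw closer ']' but top of stack is '(' (expected ')') → INVALID
Verdict: type mismatch at position 13: ']' closes '(' → no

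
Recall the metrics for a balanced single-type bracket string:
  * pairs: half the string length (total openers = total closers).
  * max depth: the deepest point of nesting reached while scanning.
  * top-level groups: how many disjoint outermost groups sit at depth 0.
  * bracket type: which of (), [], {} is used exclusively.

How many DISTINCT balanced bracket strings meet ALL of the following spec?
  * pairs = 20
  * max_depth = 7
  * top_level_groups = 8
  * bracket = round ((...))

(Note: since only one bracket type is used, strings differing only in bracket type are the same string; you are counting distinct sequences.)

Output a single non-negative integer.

Answer: 2531556

Derivation:
Spec: pairs=20 depth=7 groups=8
Count(depth <= 7) = 55556402
Count(depth <= 6) = 53024846
Count(depth == 7) = 55556402 - 53024846 = 2531556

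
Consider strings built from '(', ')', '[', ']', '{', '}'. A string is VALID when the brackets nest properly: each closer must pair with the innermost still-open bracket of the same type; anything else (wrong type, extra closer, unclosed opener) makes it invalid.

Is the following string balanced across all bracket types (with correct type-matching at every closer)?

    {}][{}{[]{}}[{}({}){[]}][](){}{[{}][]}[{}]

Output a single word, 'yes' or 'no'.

pos 0: push '{'; stack = {
pos 1: '}' matches '{'; pop; stack = (empty)
pos 2: saw closer ']' but stack is empty → INVALID
Verdict: unmatched closer ']' at position 2 → no

Answer: no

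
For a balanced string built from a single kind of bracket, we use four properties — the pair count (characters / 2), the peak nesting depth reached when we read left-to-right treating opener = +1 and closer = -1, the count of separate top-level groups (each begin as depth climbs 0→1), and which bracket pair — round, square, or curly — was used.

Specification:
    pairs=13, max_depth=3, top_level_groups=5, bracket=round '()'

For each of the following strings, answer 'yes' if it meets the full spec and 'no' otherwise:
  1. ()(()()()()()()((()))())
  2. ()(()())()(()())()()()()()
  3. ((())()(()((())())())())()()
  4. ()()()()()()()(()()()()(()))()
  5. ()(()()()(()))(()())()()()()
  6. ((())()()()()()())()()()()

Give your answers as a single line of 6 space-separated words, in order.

Answer: no no no no no yes

Derivation:
String 1 '()(()()()()()()((()))())': depth seq [1 0 1 2 1 2 1 2 1 2 1 2 1 2 1 2 3 4 3 2 1 2 1 0]
  -> pairs=12 depth=4 groups=2 -> no
String 2 '()(()())()(()())()()()()()': depth seq [1 0 1 2 1 2 1 0 1 0 1 2 1 2 1 0 1 0 1 0 1 0 1 0 1 0]
  -> pairs=13 depth=2 groups=9 -> no
String 3 '((())()(()((())())())())()()': depth seq [1 2 3 2 1 2 1 2 3 2 3 4 5 4 3 4 3 2 3 2 1 2 1 0 1 0 1 0]
  -> pairs=14 depth=5 groups=3 -> no
String 4 '()()()()()()()(()()()()(()))()': depth seq [1 0 1 0 1 0 1 0 1 0 1 0 1 0 1 2 1 2 1 2 1 2 1 2 3 2 1 0 1 0]
  -> pairs=15 depth=3 groups=9 -> no
String 5 '()(()()()(()))(()())()()()()': depth seq [1 0 1 2 1 2 1 2 1 2 3 2 1 0 1 2 1 2 1 0 1 0 1 0 1 0 1 0]
  -> pairs=14 depth=3 groups=7 -> no
String 6 '((())()()()()()())()()()()': depth seq [1 2 3 2 1 2 1 2 1 2 1 2 1 2 1 2 1 0 1 0 1 0 1 0 1 0]
  -> pairs=13 depth=3 groups=5 -> yes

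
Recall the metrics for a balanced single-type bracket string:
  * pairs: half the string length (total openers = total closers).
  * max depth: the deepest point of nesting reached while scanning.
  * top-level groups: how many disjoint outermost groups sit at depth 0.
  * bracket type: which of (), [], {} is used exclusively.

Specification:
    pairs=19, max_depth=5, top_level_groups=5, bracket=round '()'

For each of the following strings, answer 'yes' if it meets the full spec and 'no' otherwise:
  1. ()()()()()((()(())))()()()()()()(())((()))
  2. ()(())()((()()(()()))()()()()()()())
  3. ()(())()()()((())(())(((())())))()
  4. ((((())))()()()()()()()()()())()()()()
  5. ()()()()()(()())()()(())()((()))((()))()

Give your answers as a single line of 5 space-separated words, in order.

Answer: no no no yes no

Derivation:
String 1 '()()()()()((()(())))()()()()()()(())((()))': depth seq [1 0 1 0 1 0 1 0 1 0 1 2 3 2 3 4 3 2 1 0 1 0 1 0 1 0 1 0 1 0 1 0 1 2 1 0 1 2 3 2 1 0]
  -> pairs=21 depth=4 groups=14 -> no
String 2 '()(())()((()()(()()))()()()()()()())': depth seq [1 0 1 2 1 0 1 0 1 2 3 2 3 2 3 4 3 4 3 2 1 2 1 2 1 2 1 2 1 2 1 2 1 2 1 0]
  -> pairs=18 depth=4 groups=4 -> no
String 3 '()(())()()()((())(())(((())())))()': depth seq [1 0 1 2 1 0 1 0 1 0 1 0 1 2 3 2 1 2 3 2 1 2 3 4 5 4 3 4 3 2 1 0 1 0]
  -> pairs=17 depth=5 groups=7 -> no
String 4 '((((())))()()()()()()()()()())()()()()': depth seq [1 2 3 4 5 4 3 2 1 2 1 2 1 2 1 2 1 2 1 2 1 2 1 2 1 2 1 2 1 0 1 0 1 0 1 0 1 0]
  -> pairs=19 depth=5 groups=5 -> yes
String 5 '()()()()()(()())()()(())()((()))((()))()': depth seq [1 0 1 0 1 0 1 0 1 0 1 2 1 2 1 0 1 0 1 0 1 2 1 0 1 0 1 2 3 2 1 0 1 2 3 2 1 0 1 0]
  -> pairs=20 depth=3 groups=13 -> no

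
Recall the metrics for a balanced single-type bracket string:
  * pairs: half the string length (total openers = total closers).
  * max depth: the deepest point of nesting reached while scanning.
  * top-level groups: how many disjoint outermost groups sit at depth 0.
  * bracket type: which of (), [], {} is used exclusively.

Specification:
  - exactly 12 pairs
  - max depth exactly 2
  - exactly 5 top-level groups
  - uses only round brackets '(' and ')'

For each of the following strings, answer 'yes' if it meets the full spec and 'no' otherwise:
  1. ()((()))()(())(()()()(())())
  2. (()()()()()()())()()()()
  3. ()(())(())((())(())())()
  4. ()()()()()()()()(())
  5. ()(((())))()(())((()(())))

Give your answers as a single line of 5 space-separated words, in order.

Answer: no yes no no no

Derivation:
String 1 '()((()))()(())(()()()(())())': depth seq [1 0 1 2 3 2 1 0 1 0 1 2 1 0 1 2 1 2 1 2 1 2 3 2 1 2 1 0]
  -> pairs=14 depth=3 groups=5 -> no
String 2 '(()()()()()()())()()()()': depth seq [1 2 1 2 1 2 1 2 1 2 1 2 1 2 1 0 1 0 1 0 1 0 1 0]
  -> pairs=12 depth=2 groups=5 -> yes
String 3 '()(())(())((())(())())()': depth seq [1 0 1 2 1 0 1 2 1 0 1 2 3 2 1 2 3 2 1 2 1 0 1 0]
  -> pairs=12 depth=3 groups=5 -> no
String 4 '()()()()()()()()(())': depth seq [1 0 1 0 1 0 1 0 1 0 1 0 1 0 1 0 1 2 1 0]
  -> pairs=10 depth=2 groups=9 -> no
String 5 '()(((())))()(())((()(())))': depth seq [1 0 1 2 3 4 3 2 1 0 1 0 1 2 1 0 1 2 3 2 3 4 3 2 1 0]
  -> pairs=13 depth=4 groups=5 -> no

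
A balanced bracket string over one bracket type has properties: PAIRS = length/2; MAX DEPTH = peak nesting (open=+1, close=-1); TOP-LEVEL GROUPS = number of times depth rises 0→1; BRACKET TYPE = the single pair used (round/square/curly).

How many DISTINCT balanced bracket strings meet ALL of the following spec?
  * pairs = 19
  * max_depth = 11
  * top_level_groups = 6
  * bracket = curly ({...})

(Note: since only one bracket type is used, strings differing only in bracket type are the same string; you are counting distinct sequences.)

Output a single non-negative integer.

Answer: 19152

Derivation:
Spec: pairs=19 depth=11 groups=6
Count(depth <= 11) = 65130126
Count(depth <= 10) = 65110974
Count(depth == 11) = 65130126 - 65110974 = 19152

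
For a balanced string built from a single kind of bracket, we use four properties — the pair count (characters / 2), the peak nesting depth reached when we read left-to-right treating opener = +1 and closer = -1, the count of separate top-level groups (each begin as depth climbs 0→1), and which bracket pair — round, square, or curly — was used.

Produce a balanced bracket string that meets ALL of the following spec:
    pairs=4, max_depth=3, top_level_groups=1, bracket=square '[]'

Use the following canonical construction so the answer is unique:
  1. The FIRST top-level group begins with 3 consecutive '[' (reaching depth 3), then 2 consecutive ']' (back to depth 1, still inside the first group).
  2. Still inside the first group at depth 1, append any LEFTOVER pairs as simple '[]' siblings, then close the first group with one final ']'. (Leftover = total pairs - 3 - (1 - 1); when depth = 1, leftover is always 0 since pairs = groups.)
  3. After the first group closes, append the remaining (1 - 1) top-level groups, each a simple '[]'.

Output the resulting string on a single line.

Answer: [[[]][]]

Derivation:
Spec: pairs=4 depth=3 groups=1
Leftover pairs = 4 - 3 - (1-1) = 1
First group: deep chain of depth 3 + 1 sibling pairs
Remaining 0 groups: simple '[]' each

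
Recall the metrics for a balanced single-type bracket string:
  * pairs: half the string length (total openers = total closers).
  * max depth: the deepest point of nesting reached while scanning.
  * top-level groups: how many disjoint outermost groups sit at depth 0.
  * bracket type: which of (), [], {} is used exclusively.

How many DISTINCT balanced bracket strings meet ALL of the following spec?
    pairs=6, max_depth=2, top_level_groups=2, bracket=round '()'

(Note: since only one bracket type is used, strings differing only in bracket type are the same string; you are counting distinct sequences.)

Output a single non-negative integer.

Answer: 5

Derivation:
Spec: pairs=6 depth=2 groups=2
Count(depth <= 2) = 5
Count(depth <= 1) = 0
Count(depth == 2) = 5 - 0 = 5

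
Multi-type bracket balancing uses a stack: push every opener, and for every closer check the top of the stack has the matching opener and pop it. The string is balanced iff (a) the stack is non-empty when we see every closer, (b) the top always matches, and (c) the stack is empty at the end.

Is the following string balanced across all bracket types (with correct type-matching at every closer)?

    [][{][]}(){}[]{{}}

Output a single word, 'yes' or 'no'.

Answer: no

Derivation:
pos 0: push '['; stack = [
pos 1: ']' matches '['; pop; stack = (empty)
pos 2: push '['; stack = [
pos 3: push '{'; stack = [{
pos 4: saw closer ']' but top of stack is '{' (expected '}') → INVALID
Verdict: type mismatch at position 4: ']' closes '{' → no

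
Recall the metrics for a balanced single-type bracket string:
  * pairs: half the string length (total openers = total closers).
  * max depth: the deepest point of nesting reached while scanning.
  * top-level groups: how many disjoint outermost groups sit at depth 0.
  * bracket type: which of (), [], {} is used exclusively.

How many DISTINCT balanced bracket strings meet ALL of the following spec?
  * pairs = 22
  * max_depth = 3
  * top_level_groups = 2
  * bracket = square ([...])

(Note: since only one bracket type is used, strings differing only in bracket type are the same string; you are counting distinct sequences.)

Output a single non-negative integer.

Answer: 6029291

Derivation:
Spec: pairs=22 depth=3 groups=2
Count(depth <= 3) = 6029312
Count(depth <= 2) = 21
Count(depth == 3) = 6029312 - 21 = 6029291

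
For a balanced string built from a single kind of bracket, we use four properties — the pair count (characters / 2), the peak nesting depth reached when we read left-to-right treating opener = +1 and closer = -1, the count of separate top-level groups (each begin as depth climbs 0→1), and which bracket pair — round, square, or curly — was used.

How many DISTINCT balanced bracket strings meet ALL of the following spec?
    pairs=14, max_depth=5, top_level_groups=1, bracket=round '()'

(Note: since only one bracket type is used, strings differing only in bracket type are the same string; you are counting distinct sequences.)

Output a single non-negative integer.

Answer: 190696

Derivation:
Spec: pairs=14 depth=5 groups=1
Count(depth <= 5) = 265721
Count(depth <= 4) = 75025
Count(depth == 5) = 265721 - 75025 = 190696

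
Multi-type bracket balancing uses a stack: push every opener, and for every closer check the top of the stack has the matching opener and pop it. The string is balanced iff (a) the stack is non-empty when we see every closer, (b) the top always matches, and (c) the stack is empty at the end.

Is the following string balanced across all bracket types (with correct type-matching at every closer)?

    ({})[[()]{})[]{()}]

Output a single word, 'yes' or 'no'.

pos 0: push '('; stack = (
pos 1: push '{'; stack = ({
pos 2: '}' matches '{'; pop; stack = (
pos 3: ')' matches '('; pop; stack = (empty)
pos 4: push '['; stack = [
pos 5: push '['; stack = [[
pos 6: push '('; stack = [[(
pos 7: ')' matches '('; pop; stack = [[
pos 8: ']' matches '['; pop; stack = [
pos 9: push '{'; stack = [{
pos 10: '}' matches '{'; pop; stack = [
pos 11: saw closer ')' but top of stack is '[' (expected ']') → INVALID
Verdict: type mismatch at position 11: ')' closes '[' → no

Answer: no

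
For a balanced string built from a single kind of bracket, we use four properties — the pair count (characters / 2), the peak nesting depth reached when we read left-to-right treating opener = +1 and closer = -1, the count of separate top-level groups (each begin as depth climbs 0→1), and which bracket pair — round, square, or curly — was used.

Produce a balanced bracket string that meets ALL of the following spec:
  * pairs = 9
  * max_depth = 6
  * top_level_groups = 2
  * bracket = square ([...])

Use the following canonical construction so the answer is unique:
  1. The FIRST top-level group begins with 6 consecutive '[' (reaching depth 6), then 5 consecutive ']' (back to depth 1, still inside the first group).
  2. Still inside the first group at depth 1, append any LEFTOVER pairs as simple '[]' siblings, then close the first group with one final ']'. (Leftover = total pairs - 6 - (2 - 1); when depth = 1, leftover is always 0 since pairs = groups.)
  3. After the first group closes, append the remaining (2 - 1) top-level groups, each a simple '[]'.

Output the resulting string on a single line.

Answer: [[[[[[]]]]][][]][]

Derivation:
Spec: pairs=9 depth=6 groups=2
Leftover pairs = 9 - 6 - (2-1) = 2
First group: deep chain of depth 6 + 2 sibling pairs
Remaining 1 groups: simple '[]' each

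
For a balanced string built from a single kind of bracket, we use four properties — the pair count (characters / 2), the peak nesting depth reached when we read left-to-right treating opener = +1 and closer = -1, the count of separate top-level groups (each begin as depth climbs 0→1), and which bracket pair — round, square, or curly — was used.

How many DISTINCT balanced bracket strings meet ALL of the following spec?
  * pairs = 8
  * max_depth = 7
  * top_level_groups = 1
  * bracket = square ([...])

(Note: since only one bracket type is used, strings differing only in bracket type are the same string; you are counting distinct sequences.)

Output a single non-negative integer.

Spec: pairs=8 depth=7 groups=1
Count(depth <= 7) = 428
Count(depth <= 6) = 417
Count(depth == 7) = 428 - 417 = 11

Answer: 11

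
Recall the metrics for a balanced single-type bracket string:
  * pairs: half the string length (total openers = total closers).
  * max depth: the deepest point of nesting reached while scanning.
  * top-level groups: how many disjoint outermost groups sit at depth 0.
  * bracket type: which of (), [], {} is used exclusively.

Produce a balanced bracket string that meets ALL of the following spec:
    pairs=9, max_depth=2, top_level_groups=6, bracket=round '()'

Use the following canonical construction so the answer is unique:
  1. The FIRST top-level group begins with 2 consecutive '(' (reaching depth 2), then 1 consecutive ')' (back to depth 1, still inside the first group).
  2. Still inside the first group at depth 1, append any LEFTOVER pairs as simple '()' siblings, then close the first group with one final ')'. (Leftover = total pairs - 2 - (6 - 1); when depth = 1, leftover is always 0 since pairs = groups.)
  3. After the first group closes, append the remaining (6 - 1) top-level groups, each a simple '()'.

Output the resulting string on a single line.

Spec: pairs=9 depth=2 groups=6
Leftover pairs = 9 - 2 - (6-1) = 2
First group: deep chain of depth 2 + 2 sibling pairs
Remaining 5 groups: simple '()' each

Answer: (()()())()()()()()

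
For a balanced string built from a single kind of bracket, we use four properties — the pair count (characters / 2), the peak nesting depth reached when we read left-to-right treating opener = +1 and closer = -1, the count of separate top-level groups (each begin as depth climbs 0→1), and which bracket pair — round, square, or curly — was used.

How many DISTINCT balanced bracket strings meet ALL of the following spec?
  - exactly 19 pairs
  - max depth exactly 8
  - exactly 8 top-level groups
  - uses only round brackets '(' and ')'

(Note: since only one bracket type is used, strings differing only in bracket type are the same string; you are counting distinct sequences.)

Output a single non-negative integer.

Answer: 111824

Derivation:
Spec: pairs=19 depth=8 groups=8
Count(depth <= 8) = 14544312
Count(depth <= 7) = 14432488
Count(depth == 8) = 14544312 - 14432488 = 111824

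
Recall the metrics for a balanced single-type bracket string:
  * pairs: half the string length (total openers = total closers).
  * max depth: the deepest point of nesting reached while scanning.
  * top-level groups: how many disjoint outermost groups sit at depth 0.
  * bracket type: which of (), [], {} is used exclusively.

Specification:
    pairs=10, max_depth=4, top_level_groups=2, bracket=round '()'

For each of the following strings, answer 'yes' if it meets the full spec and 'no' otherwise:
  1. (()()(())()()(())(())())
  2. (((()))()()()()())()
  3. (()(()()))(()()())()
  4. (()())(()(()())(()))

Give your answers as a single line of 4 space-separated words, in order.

Answer: no yes no no

Derivation:
String 1 '(()()(())()()(())(())())': depth seq [1 2 1 2 1 2 3 2 1 2 1 2 1 2 3 2 1 2 3 2 1 2 1 0]
  -> pairs=12 depth=3 groups=1 -> no
String 2 '(((()))()()()()())()': depth seq [1 2 3 4 3 2 1 2 1 2 1 2 1 2 1 2 1 0 1 0]
  -> pairs=10 depth=4 groups=2 -> yes
String 3 '(()(()()))(()()())()': depth seq [1 2 1 2 3 2 3 2 1 0 1 2 1 2 1 2 1 0 1 0]
  -> pairs=10 depth=3 groups=3 -> no
String 4 '(()())(()(()())(()))': depth seq [1 2 1 2 1 0 1 2 1 2 3 2 3 2 1 2 3 2 1 0]
  -> pairs=10 depth=3 groups=2 -> no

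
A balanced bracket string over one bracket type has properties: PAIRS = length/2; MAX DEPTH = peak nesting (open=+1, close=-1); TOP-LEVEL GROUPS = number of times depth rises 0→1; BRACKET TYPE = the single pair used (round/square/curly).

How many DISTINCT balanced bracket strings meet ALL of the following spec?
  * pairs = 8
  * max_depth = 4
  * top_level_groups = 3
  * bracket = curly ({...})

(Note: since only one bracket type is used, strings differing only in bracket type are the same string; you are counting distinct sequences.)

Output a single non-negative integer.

Answer: 99

Derivation:
Spec: pairs=8 depth=4 groups=3
Count(depth <= 4) = 267
Count(depth <= 3) = 168
Count(depth == 4) = 267 - 168 = 99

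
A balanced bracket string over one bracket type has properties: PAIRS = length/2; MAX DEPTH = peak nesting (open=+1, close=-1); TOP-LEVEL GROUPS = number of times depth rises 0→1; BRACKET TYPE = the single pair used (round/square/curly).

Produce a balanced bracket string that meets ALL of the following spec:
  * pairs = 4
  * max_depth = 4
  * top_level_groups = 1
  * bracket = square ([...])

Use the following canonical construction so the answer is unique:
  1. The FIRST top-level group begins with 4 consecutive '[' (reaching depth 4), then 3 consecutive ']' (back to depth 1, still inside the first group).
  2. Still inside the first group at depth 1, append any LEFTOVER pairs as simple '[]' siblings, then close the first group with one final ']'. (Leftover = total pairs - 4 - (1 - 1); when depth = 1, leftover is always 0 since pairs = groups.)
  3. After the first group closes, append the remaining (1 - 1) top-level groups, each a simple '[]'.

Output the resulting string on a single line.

Spec: pairs=4 depth=4 groups=1
Leftover pairs = 4 - 4 - (1-1) = 0
First group: deep chain of depth 4 + 0 sibling pairs
Remaining 0 groups: simple '[]' each

Answer: [[[[]]]]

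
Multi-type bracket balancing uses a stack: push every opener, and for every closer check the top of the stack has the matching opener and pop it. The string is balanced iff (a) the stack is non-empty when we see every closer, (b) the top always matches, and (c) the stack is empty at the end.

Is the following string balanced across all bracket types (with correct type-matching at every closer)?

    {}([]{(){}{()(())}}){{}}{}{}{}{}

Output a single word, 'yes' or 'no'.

pos 0: push '{'; stack = {
pos 1: '}' matches '{'; pop; stack = (empty)
pos 2: push '('; stack = (
pos 3: push '['; stack = ([
pos 4: ']' matches '['; pop; stack = (
pos 5: push '{'; stack = ({
pos 6: push '('; stack = ({(
pos 7: ')' matches '('; pop; stack = ({
pos 8: push '{'; stack = ({{
pos 9: '}' matches '{'; pop; stack = ({
pos 10: push '{'; stack = ({{
pos 11: push '('; stack = ({{(
pos 12: ')' matches '('; pop; stack = ({{
pos 13: push '('; stack = ({{(
pos 14: push '('; stack = ({{((
pos 15: ')' matches '('; pop; stack = ({{(
pos 16: ')' matches '('; pop; stack = ({{
pos 17: '}' matches '{'; pop; stack = ({
pos 18: '}' matches '{'; pop; stack = (
pos 19: ')' matches '('; pop; stack = (empty)
pos 20: push '{'; stack = {
pos 21: push '{'; stack = {{
pos 22: '}' matches '{'; pop; stack = {
pos 23: '}' matches '{'; pop; stack = (empty)
pos 24: push '{'; stack = {
pos 25: '}' matches '{'; pop; stack = (empty)
pos 26: push '{'; stack = {
pos 27: '}' matches '{'; pop; stack = (empty)
pos 28: push '{'; stack = {
pos 29: '}' matches '{'; pop; stack = (empty)
pos 30: push '{'; stack = {
pos 31: '}' matches '{'; pop; stack = (empty)
end: stack empty → VALID
Verdict: properly nested → yes

Answer: yes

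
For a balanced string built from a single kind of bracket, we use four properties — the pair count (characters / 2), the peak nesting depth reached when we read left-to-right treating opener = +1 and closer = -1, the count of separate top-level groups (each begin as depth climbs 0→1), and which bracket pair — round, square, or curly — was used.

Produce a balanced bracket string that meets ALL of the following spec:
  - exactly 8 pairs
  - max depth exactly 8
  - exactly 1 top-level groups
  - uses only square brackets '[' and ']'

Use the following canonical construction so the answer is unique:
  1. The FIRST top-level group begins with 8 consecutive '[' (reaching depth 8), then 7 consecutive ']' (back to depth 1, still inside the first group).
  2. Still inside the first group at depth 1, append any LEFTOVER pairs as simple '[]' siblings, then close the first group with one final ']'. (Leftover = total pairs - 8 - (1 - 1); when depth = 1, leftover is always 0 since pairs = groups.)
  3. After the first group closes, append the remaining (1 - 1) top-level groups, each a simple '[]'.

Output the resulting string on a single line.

Spec: pairs=8 depth=8 groups=1
Leftover pairs = 8 - 8 - (1-1) = 0
First group: deep chain of depth 8 + 0 sibling pairs
Remaining 0 groups: simple '[]' each

Answer: [[[[[[[[]]]]]]]]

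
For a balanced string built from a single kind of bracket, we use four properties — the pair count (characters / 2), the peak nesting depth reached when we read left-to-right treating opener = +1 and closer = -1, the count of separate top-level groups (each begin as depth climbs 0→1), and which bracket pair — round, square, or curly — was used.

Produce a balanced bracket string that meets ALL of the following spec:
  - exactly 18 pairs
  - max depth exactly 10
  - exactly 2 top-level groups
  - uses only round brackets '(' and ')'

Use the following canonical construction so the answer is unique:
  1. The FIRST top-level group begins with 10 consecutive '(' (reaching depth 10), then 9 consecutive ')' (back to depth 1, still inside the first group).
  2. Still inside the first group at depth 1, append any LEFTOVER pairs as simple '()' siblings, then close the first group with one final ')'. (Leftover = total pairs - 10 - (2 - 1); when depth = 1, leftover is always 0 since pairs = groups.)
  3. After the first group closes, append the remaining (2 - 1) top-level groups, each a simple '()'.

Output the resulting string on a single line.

Spec: pairs=18 depth=10 groups=2
Leftover pairs = 18 - 10 - (2-1) = 7
First group: deep chain of depth 10 + 7 sibling pairs
Remaining 1 groups: simple '()' each

Answer: (((((((((()))))))))()()()()()()())()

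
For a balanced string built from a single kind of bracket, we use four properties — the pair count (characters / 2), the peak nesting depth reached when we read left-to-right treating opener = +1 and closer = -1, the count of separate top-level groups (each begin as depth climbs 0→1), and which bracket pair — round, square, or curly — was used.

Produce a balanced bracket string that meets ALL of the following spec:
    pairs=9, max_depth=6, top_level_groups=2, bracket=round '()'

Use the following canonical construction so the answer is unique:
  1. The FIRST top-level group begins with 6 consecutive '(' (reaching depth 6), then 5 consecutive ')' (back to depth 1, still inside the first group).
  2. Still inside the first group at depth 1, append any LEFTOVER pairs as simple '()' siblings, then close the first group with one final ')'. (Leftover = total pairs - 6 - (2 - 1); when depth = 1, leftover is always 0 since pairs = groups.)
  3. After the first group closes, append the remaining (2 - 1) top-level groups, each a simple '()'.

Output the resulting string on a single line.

Answer: (((((()))))()())()

Derivation:
Spec: pairs=9 depth=6 groups=2
Leftover pairs = 9 - 6 - (2-1) = 2
First group: deep chain of depth 6 + 2 sibling pairs
Remaining 1 groups: simple '()' each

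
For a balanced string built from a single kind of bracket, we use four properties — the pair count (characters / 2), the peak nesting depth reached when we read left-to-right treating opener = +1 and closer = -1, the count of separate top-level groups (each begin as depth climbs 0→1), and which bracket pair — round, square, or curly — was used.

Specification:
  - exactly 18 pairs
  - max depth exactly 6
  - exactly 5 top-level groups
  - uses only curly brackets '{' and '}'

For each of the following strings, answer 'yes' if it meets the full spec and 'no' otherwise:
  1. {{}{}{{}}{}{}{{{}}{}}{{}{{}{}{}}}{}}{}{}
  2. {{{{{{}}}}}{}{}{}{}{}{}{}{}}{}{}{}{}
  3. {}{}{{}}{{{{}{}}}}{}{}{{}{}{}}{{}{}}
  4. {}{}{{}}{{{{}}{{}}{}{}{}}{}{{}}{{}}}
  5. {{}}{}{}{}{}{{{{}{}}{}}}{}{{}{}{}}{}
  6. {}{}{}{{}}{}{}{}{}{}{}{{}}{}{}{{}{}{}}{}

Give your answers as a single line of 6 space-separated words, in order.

Answer: no yes no no no no

Derivation:
String 1 '{{}{}{{}}{}{}{{{}}{}}{{}{{}{}{}}}{}}{}{}': depth seq [1 2 1 2 1 2 3 2 1 2 1 2 1 2 3 4 3 2 3 2 1 2 3 2 3 4 3 4 3 4 3 2 1 2 1 0 1 0 1 0]
  -> pairs=20 depth=4 groups=3 -> no
String 2 '{{{{{{}}}}}{}{}{}{}{}{}{}{}}{}{}{}{}': depth seq [1 2 3 4 5 6 5 4 3 2 1 2 1 2 1 2 1 2 1 2 1 2 1 2 1 2 1 0 1 0 1 0 1 0 1 0]
  -> pairs=18 depth=6 groups=5 -> yes
String 3 '{}{}{{}}{{{{}{}}}}{}{}{{}{}{}}{{}{}}': depth seq [1 0 1 0 1 2 1 0 1 2 3 4 3 4 3 2 1 0 1 0 1 0 1 2 1 2 1 2 1 0 1 2 1 2 1 0]
  -> pairs=18 depth=4 groups=8 -> no
String 4 '{}{}{{}}{{{{}}{{}}{}{}{}}{}{{}}{{}}}': depth seq [1 0 1 0 1 2 1 0 1 2 3 4 3 2 3 4 3 2 3 2 3 2 3 2 1 2 1 2 3 2 1 2 3 2 1 0]
  -> pairs=18 depth=4 groups=4 -> no
String 5 '{{}}{}{}{}{}{{{{}{}}{}}}{}{{}{}{}}{}': depth seq [1 2 1 0 1 0 1 0 1 0 1 0 1 2 3 4 3 4 3 2 3 2 1 0 1 0 1 2 1 2 1 2 1 0 1 0]
  -> pairs=18 depth=4 groups=9 -> no
String 6 '{}{}{}{{}}{}{}{}{}{}{}{{}}{}{}{{}{}{}}{}': depth seq [1 0 1 0 1 0 1 2 1 0 1 0 1 0 1 0 1 0 1 0 1 0 1 2 1 0 1 0 1 0 1 2 1 2 1 2 1 0 1 0]
  -> pairs=20 depth=2 groups=15 -> no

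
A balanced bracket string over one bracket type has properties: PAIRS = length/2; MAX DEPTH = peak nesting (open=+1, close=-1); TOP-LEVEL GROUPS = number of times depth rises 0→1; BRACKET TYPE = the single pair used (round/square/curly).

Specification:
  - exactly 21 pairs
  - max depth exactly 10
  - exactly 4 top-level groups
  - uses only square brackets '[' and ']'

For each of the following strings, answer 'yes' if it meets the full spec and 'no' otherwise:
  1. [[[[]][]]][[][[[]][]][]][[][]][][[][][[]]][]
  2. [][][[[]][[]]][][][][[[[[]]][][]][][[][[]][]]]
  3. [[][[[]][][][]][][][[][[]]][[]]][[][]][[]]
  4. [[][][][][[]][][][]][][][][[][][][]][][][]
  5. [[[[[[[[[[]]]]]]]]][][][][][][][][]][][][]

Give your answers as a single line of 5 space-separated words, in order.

String 1 '[[[[]][]]][[][[[]][]][]][[][]][][[][][[]]][]': depth seq [1 2 3 4 3 2 3 2 1 0 1 2 1 2 3 4 3 2 3 2 1 2 1 0 1 2 1 2 1 0 1 0 1 2 1 2 1 2 3 2 1 0 1 0]
  -> pairs=22 depth=4 groups=6 -> no
String 2 '[][][[[]][[]]][][][][[[[[]]][][]][][[][[]][]]]': depth seq [1 0 1 0 1 2 3 2 1 2 3 2 1 0 1 0 1 0 1 0 1 2 3 4 5 4 3 2 3 2 3 2 1 2 1 2 3 2 3 4 3 2 3 2 1 0]
  -> pairs=23 depth=5 groups=7 -> no
String 3 '[[][[[]][][][]][][][[][[]]][[]]][[][]][[]]': depth seq [1 2 1 2 3 4 3 2 3 2 3 2 3 2 1 2 1 2 1 2 3 2 3 4 3 2 1 2 3 2 1 0 1 2 1 2 1 0 1 2 1 0]
  -> pairs=21 depth=4 groups=3 -> no
String 4 '[[][][][][[]][][][]][][][][[][][][]][][][]': depth seq [1 2 1 2 1 2 1 2 1 2 3 2 1 2 1 2 1 2 1 0 1 0 1 0 1 0 1 2 1 2 1 2 1 2 1 0 1 0 1 0 1 0]
  -> pairs=21 depth=3 groups=8 -> no
String 5 '[[[[[[[[[[]]]]]]]]][][][][][][][][]][][][]': depth seq [1 2 3 4 5 6 7 8 9 10 9 8 7 6 5 4 3 2 1 2 1 2 1 2 1 2 1 2 1 2 1 2 1 2 1 0 1 0 1 0 1 0]
  -> pairs=21 depth=10 groups=4 -> yes

Answer: no no no no yes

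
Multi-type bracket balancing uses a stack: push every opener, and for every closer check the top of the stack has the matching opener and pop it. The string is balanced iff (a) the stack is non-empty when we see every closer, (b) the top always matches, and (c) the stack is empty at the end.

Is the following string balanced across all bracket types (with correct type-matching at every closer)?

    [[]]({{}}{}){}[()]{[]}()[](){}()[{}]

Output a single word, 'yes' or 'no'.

pos 0: push '['; stack = [
pos 1: push '['; stack = [[
pos 2: ']' matches '['; pop; stack = [
pos 3: ']' matches '['; pop; stack = (empty)
pos 4: push '('; stack = (
pos 5: push '{'; stack = ({
pos 6: push '{'; stack = ({{
pos 7: '}' matches '{'; pop; stack = ({
pos 8: '}' matches '{'; pop; stack = (
pos 9: push '{'; stack = ({
pos 10: '}' matches '{'; pop; stack = (
pos 11: ')' matches '('; pop; stack = (empty)
pos 12: push '{'; stack = {
pos 13: '}' matches '{'; pop; stack = (empty)
pos 14: push '['; stack = [
pos 15: push '('; stack = [(
pos 16: ')' matches '('; pop; stack = [
pos 17: ']' matches '['; pop; stack = (empty)
pos 18: push '{'; stack = {
pos 19: push '['; stack = {[
pos 20: ']' matches '['; pop; stack = {
pos 21: '}' matches '{'; pop; stack = (empty)
pos 22: push '('; stack = (
pos 23: ')' matches '('; pop; stack = (empty)
pos 24: push '['; stack = [
pos 25: ']' matches '['; pop; stack = (empty)
pos 26: push '('; stack = (
pos 27: ')' matches '('; pop; stack = (empty)
pos 28: push '{'; stack = {
pos 29: '}' matches '{'; pop; stack = (empty)
pos 30: push '('; stack = (
pos 31: ')' matches '('; pop; stack = (empty)
pos 32: push '['; stack = [
pos 33: push '{'; stack = [{
pos 34: '}' matches '{'; pop; stack = [
pos 35: ']' matches '['; pop; stack = (empty)
end: stack empty → VALID
Verdict: properly nested → yes

Answer: yes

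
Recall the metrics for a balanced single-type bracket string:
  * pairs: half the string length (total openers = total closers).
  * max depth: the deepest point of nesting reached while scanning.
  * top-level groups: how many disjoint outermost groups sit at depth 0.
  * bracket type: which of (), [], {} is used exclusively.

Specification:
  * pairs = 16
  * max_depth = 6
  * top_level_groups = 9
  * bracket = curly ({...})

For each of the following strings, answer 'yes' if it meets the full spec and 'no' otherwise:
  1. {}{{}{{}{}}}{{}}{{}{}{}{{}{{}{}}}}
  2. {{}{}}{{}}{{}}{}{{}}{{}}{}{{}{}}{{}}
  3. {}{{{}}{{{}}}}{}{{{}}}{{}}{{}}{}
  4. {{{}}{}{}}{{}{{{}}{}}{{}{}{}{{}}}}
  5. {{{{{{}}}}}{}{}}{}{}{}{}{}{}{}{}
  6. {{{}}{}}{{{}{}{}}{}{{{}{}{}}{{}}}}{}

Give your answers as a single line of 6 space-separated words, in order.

String 1 '{}{{}{{}{}}}{{}}{{}{}{}{{}{{}{}}}}': depth seq [1 0 1 2 1 2 3 2 3 2 1 0 1 2 1 0 1 2 1 2 1 2 1 2 3 2 3 4 3 4 3 2 1 0]
  -> pairs=17 depth=4 groups=4 -> no
String 2 '{{}{}}{{}}{{}}{}{{}}{{}}{}{{}{}}{{}}': depth seq [1 2 1 2 1 0 1 2 1 0 1 2 1 0 1 0 1 2 1 0 1 2 1 0 1 0 1 2 1 2 1 0 1 2 1 0]
  -> pairs=18 depth=2 groups=9 -> no
String 3 '{}{{{}}{{{}}}}{}{{{}}}{{}}{{}}{}': depth seq [1 0 1 2 3 2 1 2 3 4 3 2 1 0 1 0 1 2 3 2 1 0 1 2 1 0 1 2 1 0 1 0]
  -> pairs=16 depth=4 groups=7 -> no
String 4 '{{{}}{}{}}{{}{{{}}{}}{{}{}{}{{}}}}': depth seq [1 2 3 2 1 2 1 2 1 0 1 2 1 2 3 4 3 2 3 2 1 2 3 2 3 2 3 2 3 4 3 2 1 0]
  -> pairs=17 depth=4 groups=2 -> no
String 5 '{{{{{{}}}}}{}{}}{}{}{}{}{}{}{}{}': depth seq [1 2 3 4 5 6 5 4 3 2 1 2 1 2 1 0 1 0 1 0 1 0 1 0 1 0 1 0 1 0 1 0]
  -> pairs=16 depth=6 groups=9 -> yes
String 6 '{{{}}{}}{{{}{}{}}{}{{{}{}{}}{{}}}}{}': depth seq [1 2 3 2 1 2 1 0 1 2 3 2 3 2 3 2 1 2 1 2 3 4 3 4 3 4 3 2 3 4 3 2 1 0 1 0]
  -> pairs=18 depth=4 groups=3 -> no

Answer: no no no no yes no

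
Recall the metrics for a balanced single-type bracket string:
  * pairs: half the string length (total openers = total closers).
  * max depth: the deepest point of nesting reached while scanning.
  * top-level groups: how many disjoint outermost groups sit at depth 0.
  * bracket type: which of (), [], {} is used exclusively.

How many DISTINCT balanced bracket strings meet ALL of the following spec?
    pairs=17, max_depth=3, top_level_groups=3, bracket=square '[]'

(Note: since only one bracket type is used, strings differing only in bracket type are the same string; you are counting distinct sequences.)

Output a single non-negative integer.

Answer: 343944

Derivation:
Spec: pairs=17 depth=3 groups=3
Count(depth <= 3) = 344064
Count(depth <= 2) = 120
Count(depth == 3) = 344064 - 120 = 343944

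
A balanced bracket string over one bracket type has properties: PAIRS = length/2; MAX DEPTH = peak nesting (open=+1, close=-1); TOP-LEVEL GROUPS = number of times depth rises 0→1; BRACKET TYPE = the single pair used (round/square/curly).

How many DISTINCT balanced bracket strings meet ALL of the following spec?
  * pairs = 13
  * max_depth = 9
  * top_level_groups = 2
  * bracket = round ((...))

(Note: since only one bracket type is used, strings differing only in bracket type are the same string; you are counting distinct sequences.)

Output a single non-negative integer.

Answer: 2160

Derivation:
Spec: pairs=13 depth=9 groups=2
Count(depth <= 9) = 207596
Count(depth <= 8) = 205436
Count(depth == 9) = 207596 - 205436 = 2160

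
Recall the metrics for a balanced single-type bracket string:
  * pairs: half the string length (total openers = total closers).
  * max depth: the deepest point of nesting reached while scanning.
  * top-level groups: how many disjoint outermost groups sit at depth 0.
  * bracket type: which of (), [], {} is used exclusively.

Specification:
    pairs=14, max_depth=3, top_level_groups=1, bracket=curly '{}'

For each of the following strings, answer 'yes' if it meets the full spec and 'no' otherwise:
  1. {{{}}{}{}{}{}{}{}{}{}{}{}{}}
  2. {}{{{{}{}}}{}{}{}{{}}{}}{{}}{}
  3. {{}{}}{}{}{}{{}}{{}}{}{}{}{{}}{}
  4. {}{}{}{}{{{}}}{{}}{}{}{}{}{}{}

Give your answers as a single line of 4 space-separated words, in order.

Answer: yes no no no

Derivation:
String 1 '{{{}}{}{}{}{}{}{}{}{}{}{}{}}': depth seq [1 2 3 2 1 2 1 2 1 2 1 2 1 2 1 2 1 2 1 2 1 2 1 2 1 2 1 0]
  -> pairs=14 depth=3 groups=1 -> yes
String 2 '{}{{{{}{}}}{}{}{}{{}}{}}{{}}{}': depth seq [1 0 1 2 3 4 3 4 3 2 1 2 1 2 1 2 1 2 3 2 1 2 1 0 1 2 1 0 1 0]
  -> pairs=15 depth=4 groups=4 -> no
String 3 '{{}{}}{}{}{}{{}}{{}}{}{}{}{{}}{}': depth seq [1 2 1 2 1 0 1 0 1 0 1 0 1 2 1 0 1 2 1 0 1 0 1 0 1 0 1 2 1 0 1 0]
  -> pairs=16 depth=2 groups=11 -> no
String 4 '{}{}{}{}{{{}}}{{}}{}{}{}{}{}{}': depth seq [1 0 1 0 1 0 1 0 1 2 3 2 1 0 1 2 1 0 1 0 1 0 1 0 1 0 1 0 1 0]
  -> pairs=15 depth=3 groups=12 -> no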